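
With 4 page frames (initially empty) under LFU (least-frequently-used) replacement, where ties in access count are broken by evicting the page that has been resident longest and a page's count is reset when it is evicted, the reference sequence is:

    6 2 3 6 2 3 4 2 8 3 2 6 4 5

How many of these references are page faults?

7

6: miss, frames [6]
2: miss, frames [6, 2]
3: miss, frames [6, 2, 3]
6: hit
2: hit
3: hit
4: miss, frames [6, 2, 3, 4]
2: hit
8: miss, evict 4, frames [6, 2, 3, 8]
3: hit
2: hit
6: hit
4: miss, evict 8, frames [6, 2, 3, 4]
5: miss, evict 4, frames [6, 2, 3, 5]
Page faults: 7.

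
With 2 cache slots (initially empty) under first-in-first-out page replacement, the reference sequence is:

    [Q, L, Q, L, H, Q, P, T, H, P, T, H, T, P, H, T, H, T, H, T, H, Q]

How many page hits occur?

Q: miss, frames (Q)
L: miss, frames (Q L)
Q: hit
L: hit
H: miss, evict Q, frames (L H)
Q: miss, evict L, frames (H Q)
P: miss, evict H, frames (Q P)
T: miss, evict Q, frames (P T)
H: miss, evict P, frames (T H)
P: miss, evict T, frames (H P)
T: miss, evict H, frames (P T)
H: miss, evict P, frames (T H)
T: hit
P: miss, evict T, frames (H P)
H: hit
T: miss, evict H, frames (P T)
H: miss, evict P, frames (T H)
T: hit
H: hit
T: hit
H: hit
Q: miss, evict T, frames (H Q)
Hits: 8.

8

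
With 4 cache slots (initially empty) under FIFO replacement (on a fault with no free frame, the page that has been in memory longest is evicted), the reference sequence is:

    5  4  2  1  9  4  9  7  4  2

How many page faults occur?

8

5 -> fault, frames (5)
4 -> fault, frames (5 4)
2 -> fault, frames (5 4 2)
1 -> fault, frames (5 4 2 1)
9 -> fault, evict 5, frames (4 2 1 9)
4 -> hit
9 -> hit
7 -> fault, evict 4, frames (2 1 9 7)
4 -> fault, evict 2, frames (1 9 7 4)
2 -> fault, evict 1, frames (9 7 4 2)
Page faults: 8.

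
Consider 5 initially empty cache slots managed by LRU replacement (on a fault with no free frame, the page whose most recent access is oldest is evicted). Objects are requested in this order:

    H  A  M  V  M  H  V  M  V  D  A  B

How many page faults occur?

H: miss, frames [H]
A: miss, frames [H, A]
M: miss, frames [H, A, M]
V: miss, frames [H, A, M, V]
M: hit
H: hit
V: hit
M: hit
V: hit
D: miss, frames [A, H, M, V, D]
A: hit
B: miss, evict H, frames [M, V, D, A, B]
Page faults: 6.

6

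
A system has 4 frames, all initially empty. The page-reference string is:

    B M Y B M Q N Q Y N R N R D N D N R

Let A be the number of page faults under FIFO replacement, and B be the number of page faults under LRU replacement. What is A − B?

-1

Under FIFO: F F F . . F F . . . F . . F . . . . → 7 faults.
Under LRU: F F F . . F F . F . F . . F . . . . → 8 faults.
A − B = 7 − 8 = -1.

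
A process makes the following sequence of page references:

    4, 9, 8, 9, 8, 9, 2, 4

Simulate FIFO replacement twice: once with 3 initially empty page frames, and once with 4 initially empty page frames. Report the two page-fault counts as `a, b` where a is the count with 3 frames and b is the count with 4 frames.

5, 4

3 frames: F F F . . . F F → 5 faults.
4 frames: F F F . . . F . → 4 faults.
4 < 5: adding a frame reduced faults, as is typical.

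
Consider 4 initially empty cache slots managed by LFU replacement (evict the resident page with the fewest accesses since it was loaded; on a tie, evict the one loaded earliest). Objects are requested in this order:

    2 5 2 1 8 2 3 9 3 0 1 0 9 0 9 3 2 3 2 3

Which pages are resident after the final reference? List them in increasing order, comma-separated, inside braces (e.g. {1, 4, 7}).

2 -> miss, frames {2}
5 -> miss, frames {2,5}
2 -> hit
1 -> miss, frames {2,5,1}
8 -> miss, frames {2,5,1,8}
2 -> hit
3 -> miss, evict 5, frames {2,1,8,3}
9 -> miss, evict 1, frames {2,8,3,9}
3 -> hit
0 -> miss, evict 8, frames {2,3,9,0}
1 -> miss, evict 9, frames {2,3,0,1}
0 -> hit
9 -> miss, evict 1, frames {2,3,0,9}
0 -> hit
9 -> hit
3 -> hit
2 -> hit
3 -> hit
2 -> hit
3 -> hit

{0, 2, 3, 9}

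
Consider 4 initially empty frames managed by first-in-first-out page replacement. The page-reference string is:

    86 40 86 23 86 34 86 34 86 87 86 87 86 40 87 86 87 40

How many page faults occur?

86: fault, frames (86)
40: fault, frames (86 40)
86: hit
23: fault, frames (86 40 23)
86: hit
34: fault, frames (86 40 23 34)
86: hit
34: hit
86: hit
87: fault, evict 86, frames (40 23 34 87)
86: fault, evict 40, frames (23 34 87 86)
87: hit
86: hit
40: fault, evict 23, frames (34 87 86 40)
87: hit
86: hit
87: hit
40: hit
Page faults: 7.

7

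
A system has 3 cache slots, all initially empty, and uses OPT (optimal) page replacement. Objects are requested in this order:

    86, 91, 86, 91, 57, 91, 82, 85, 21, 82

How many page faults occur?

6

86: fault, frames (86)
91: fault, frames (86 91)
86: hit
91: hit
57: fault, frames (86 91 57)
91: hit
82: fault, evict 57, frames (86 91 82)
85: fault, evict 91, frames (86 82 85)
21: fault, evict 85, frames (86 82 21)
82: hit
Page faults: 6.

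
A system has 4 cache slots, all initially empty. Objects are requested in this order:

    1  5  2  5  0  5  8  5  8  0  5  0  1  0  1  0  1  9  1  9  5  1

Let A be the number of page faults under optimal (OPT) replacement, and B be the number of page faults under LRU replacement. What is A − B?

Under OPT: F F F . F . F . . . . . . . . . . F . . . . → 6 faults.
Under LRU: F F F . F . F . . . . . F . . . . F . . . . → 7 faults.
A − B = 6 − 7 = -1.

-1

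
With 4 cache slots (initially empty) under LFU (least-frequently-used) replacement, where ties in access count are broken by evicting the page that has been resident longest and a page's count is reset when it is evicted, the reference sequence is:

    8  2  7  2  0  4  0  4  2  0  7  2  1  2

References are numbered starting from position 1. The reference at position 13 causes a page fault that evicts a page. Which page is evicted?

pos 1: 8 -> fault, frames [8]
pos 2: 2 -> fault, frames [8, 2]
pos 3: 7 -> fault, frames [8, 2, 7]
pos 4: 2 -> hit
pos 5: 0 -> fault, frames [8, 2, 7, 0]
pos 6: 4 -> fault, evict 8, frames [2, 7, 0, 4]
pos 7: 0 -> hit
pos 8: 4 -> hit
pos 9: 2 -> hit
pos 10: 0 -> hit
pos 11: 7 -> hit
pos 12: 2 -> hit
pos 13: 1 -> fault, evict 7, frames [2, 0, 4, 1]
At position 13, page 7 is evicted.

7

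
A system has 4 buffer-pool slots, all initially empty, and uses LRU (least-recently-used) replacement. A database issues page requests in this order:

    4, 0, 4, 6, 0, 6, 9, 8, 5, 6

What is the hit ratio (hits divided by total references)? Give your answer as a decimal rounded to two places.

4 -> miss, frames {4}
0 -> miss, frames {4,0}
4 -> hit
6 -> miss, frames {0,4,6}
0 -> hit
6 -> hit
9 -> miss, frames {4,0,6,9}
8 -> miss, evict 4, frames {0,6,9,8}
5 -> miss, evict 0, frames {6,9,8,5}
6 -> hit
Hits: 4 of 10 references → 4/10 = 0.4000.

0.40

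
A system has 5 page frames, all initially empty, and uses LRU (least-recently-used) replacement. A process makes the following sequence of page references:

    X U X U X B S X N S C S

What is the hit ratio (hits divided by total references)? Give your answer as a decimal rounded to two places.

X → fault, frames {X}
U → fault, frames {X,U}
X → hit
U → hit
X → hit
B → fault, frames {U,X,B}
S → fault, frames {U,X,B,S}
X → hit
N → fault, frames {U,B,S,X,N}
S → hit
C → fault, evict U, frames {B,X,N,S,C}
S → hit
Hits: 6 of 12 references → 6/12 = 0.5000.

0.50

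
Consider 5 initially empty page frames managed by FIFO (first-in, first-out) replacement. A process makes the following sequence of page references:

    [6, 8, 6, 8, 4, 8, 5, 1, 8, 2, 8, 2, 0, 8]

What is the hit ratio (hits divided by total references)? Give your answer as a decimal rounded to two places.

0.43

6 → fault, frames (6)
8 → fault, frames (6 8)
6 → hit
8 → hit
4 → fault, frames (6 8 4)
8 → hit
5 → fault, frames (6 8 4 5)
1 → fault, frames (6 8 4 5 1)
8 → hit
2 → fault, evict 6, frames (8 4 5 1 2)
8 → hit
2 → hit
0 → fault, evict 8, frames (4 5 1 2 0)
8 → fault, evict 4, frames (5 1 2 0 8)
Hits: 6 of 14 references → 6/14 = 0.4286.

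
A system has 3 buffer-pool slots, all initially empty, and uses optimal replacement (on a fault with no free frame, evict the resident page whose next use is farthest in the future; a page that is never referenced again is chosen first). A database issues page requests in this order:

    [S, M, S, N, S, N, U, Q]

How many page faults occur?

5

S -> miss, frames (S)
M -> miss, frames (S M)
S -> hit
N -> miss, frames (S M N)
S -> hit
N -> hit
U -> miss, evict N, frames (S M U)
Q -> miss, evict U, frames (S M Q)
Page faults: 5.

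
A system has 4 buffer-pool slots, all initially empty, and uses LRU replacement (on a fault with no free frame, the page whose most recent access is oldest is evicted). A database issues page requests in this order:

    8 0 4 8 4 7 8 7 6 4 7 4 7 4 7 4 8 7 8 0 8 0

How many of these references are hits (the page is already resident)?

8 → fault, frames [8]
0 → fault, frames [8, 0]
4 → fault, frames [8, 0, 4]
8 → hit
4 → hit
7 → fault, frames [0, 8, 4, 7]
8 → hit
7 → hit
6 → fault, evict 0, frames [4, 8, 7, 6]
4 → hit
7 → hit
4 → hit
7 → hit
4 → hit
7 → hit
4 → hit
8 → hit
7 → hit
8 → hit
0 → fault, evict 6, frames [4, 7, 8, 0]
8 → hit
0 → hit
Hits: 16.

16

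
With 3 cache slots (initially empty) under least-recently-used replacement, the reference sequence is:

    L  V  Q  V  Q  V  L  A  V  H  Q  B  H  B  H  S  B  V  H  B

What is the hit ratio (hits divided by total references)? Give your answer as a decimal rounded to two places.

L -> fault, frames {L}
V -> fault, frames {L,V}
Q -> fault, frames {L,V,Q}
V -> hit
Q -> hit
V -> hit
L -> hit
A -> fault, evict Q, frames {V,L,A}
V -> hit
H -> fault, evict L, frames {A,V,H}
Q -> fault, evict A, frames {V,H,Q}
B -> fault, evict V, frames {H,Q,B}
H -> hit
B -> hit
H -> hit
S -> fault, evict Q, frames {B,H,S}
B -> hit
V -> fault, evict H, frames {S,B,V}
H -> fault, evict S, frames {B,V,H}
B -> hit
Hits: 10 of 20 references → 10/20 = 0.5000.

0.50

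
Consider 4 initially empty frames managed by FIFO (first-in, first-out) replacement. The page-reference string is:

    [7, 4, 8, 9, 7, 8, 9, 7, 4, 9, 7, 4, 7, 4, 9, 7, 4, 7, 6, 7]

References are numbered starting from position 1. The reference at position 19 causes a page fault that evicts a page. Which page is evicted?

pos 1: 7 -> fault, frames {7}
pos 2: 4 -> fault, frames {7,4}
pos 3: 8 -> fault, frames {7,4,8}
pos 4: 9 -> fault, frames {7,4,8,9}
pos 5: 7 -> hit
pos 6: 8 -> hit
pos 7: 9 -> hit
pos 8: 7 -> hit
pos 9: 4 -> hit
pos 10: 9 -> hit
pos 11: 7 -> hit
pos 12: 4 -> hit
pos 13: 7 -> hit
pos 14: 4 -> hit
pos 15: 9 -> hit
pos 16: 7 -> hit
pos 17: 4 -> hit
pos 18: 7 -> hit
pos 19: 6 -> fault, evict 7, frames {4,8,9,6}
At position 19, page 7 is evicted.

7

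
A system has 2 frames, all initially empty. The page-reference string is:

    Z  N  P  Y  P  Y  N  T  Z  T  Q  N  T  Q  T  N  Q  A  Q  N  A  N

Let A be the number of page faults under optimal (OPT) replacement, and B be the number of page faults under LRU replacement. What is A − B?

Under OPT: F F F F . . F F F . F F . F . F . F . F . . → 13 faults.
Under LRU: F F F F . . F F F . F F F F . F F F . F F . → 16 faults.
A − B = 13 − 16 = -3.

-3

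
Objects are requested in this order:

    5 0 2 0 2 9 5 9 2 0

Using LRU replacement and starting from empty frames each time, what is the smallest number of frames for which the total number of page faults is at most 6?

3

f=1: 10 faults
f=2: 7 faults
f=3: 6 faults
f=4: 4 faults
Smallest f with faults ≤ 6 is 3.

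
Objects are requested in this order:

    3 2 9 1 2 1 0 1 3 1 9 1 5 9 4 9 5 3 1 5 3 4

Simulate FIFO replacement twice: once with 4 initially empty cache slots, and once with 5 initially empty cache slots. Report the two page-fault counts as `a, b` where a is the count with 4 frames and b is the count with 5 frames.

11, 8

4 frames: F F F F . . F . F . . . F F F . . . F . F . → 11 faults.
5 frames: F F F F . . F . . . . . F . F . . F . . . . → 8 faults.
8 < 11: adding a frame reduced faults, as is typical.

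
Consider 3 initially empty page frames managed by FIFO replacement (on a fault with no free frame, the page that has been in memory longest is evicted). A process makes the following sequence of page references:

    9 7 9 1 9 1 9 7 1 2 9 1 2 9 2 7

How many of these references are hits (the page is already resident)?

10

9: fault, frames [9]
7: fault, frames [9, 7]
9: hit
1: fault, frames [9, 7, 1]
9: hit
1: hit
9: hit
7: hit
1: hit
2: fault, evict 9, frames [7, 1, 2]
9: fault, evict 7, frames [1, 2, 9]
1: hit
2: hit
9: hit
2: hit
7: fault, evict 1, frames [2, 9, 7]
Hits: 10.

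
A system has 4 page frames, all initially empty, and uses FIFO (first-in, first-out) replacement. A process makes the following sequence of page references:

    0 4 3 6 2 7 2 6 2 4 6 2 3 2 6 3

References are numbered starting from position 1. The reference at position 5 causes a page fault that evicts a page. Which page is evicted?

pos 1: 0: fault, frames [0]
pos 2: 4: fault, frames [0, 4]
pos 3: 3: fault, frames [0, 4, 3]
pos 4: 6: fault, frames [0, 4, 3, 6]
pos 5: 2: fault, evict 0, frames [4, 3, 6, 2]
At position 5, page 0 is evicted.

0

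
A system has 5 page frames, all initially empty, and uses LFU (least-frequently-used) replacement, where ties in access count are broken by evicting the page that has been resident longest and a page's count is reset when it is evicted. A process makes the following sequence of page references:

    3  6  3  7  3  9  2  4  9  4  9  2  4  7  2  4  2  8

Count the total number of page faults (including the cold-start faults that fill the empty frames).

7

3 -> miss, frames [3]
6 -> miss, frames [3, 6]
3 -> hit
7 -> miss, frames [3, 6, 7]
3 -> hit
9 -> miss, frames [3, 6, 7, 9]
2 -> miss, frames [3, 6, 7, 9, 2]
4 -> miss, evict 6, frames [3, 7, 9, 2, 4]
9 -> hit
4 -> hit
9 -> hit
2 -> hit
4 -> hit
7 -> hit
2 -> hit
4 -> hit
2 -> hit
8 -> miss, evict 7, frames [3, 9, 2, 4, 8]
Page faults: 7.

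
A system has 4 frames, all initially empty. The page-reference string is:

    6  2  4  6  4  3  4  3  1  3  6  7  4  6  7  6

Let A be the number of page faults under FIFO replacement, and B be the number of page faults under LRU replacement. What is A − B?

1

Under FIFO: F F F . . F . . F . F F F . . . → 8 faults.
Under LRU: F F F . . F . . F . . F F . . . → 7 faults.
A − B = 8 − 7 = 1.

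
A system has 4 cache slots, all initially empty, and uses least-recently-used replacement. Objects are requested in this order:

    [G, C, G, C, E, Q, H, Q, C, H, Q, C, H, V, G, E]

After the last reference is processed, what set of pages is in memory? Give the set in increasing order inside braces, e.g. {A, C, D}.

G → fault, frames {G}
C → fault, frames {G,C}
G → hit
C → hit
E → fault, frames {G,C,E}
Q → fault, frames {G,C,E,Q}
H → fault, evict G, frames {C,E,Q,H}
Q → hit
C → hit
H → hit
Q → hit
C → hit
H → hit
V → fault, evict E, frames {Q,C,H,V}
G → fault, evict Q, frames {C,H,V,G}
E → fault, evict C, frames {H,V,G,E}

{E, G, H, V}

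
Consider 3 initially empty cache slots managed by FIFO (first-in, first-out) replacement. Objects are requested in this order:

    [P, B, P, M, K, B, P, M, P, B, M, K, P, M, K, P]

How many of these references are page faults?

P -> fault, frames [P]
B -> fault, frames [P, B]
P -> hit
M -> fault, frames [P, B, M]
K -> fault, evict P, frames [B, M, K]
B -> hit
P -> fault, evict B, frames [M, K, P]
M -> hit
P -> hit
B -> fault, evict M, frames [K, P, B]
M -> fault, evict K, frames [P, B, M]
K -> fault, evict P, frames [B, M, K]
P -> fault, evict B, frames [M, K, P]
M -> hit
K -> hit
P -> hit
Page faults: 9.

9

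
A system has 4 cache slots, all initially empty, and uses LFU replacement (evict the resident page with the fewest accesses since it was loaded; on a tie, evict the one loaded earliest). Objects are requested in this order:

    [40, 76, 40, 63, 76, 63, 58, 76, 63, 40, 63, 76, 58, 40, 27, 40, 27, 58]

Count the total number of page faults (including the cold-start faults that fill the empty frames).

6

40: miss, frames [40]
76: miss, frames [40, 76]
40: hit
63: miss, frames [40, 76, 63]
76: hit
63: hit
58: miss, frames [40, 76, 63, 58]
76: hit
63: hit
40: hit
63: hit
76: hit
58: hit
40: hit
27: miss, evict 58, frames [40, 76, 63, 27]
40: hit
27: hit
58: miss, evict 27, frames [40, 76, 63, 58]
Page faults: 6.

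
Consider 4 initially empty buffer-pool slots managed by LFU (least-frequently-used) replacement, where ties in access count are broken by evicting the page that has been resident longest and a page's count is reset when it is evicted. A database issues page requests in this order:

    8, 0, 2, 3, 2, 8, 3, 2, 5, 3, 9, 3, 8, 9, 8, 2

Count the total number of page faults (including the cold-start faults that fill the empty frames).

8: fault, frames {8}
0: fault, frames {8,0}
2: fault, frames {8,0,2}
3: fault, frames {8,0,2,3}
2: hit
8: hit
3: hit
2: hit
5: fault, evict 0, frames {8,2,3,5}
3: hit
9: fault, evict 5, frames {8,2,3,9}
3: hit
8: hit
9: hit
8: hit
2: hit
Page faults: 6.

6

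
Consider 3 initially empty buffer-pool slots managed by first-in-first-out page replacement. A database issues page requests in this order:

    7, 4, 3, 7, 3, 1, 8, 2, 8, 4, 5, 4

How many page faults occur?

8

7 -> miss, frames {7}
4 -> miss, frames {7,4}
3 -> miss, frames {7,4,3}
7 -> hit
3 -> hit
1 -> miss, evict 7, frames {4,3,1}
8 -> miss, evict 4, frames {3,1,8}
2 -> miss, evict 3, frames {1,8,2}
8 -> hit
4 -> miss, evict 1, frames {8,2,4}
5 -> miss, evict 8, frames {2,4,5}
4 -> hit
Page faults: 8.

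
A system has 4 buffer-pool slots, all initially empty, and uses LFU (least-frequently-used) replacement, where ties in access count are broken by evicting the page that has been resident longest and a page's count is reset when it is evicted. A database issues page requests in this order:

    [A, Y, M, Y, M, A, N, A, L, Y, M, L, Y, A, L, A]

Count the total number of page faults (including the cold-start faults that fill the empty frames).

5

A → fault, frames (A)
Y → fault, frames (A Y)
M → fault, frames (A Y M)
Y → hit
M → hit
A → hit
N → fault, frames (A Y M N)
A → hit
L → fault, evict N, frames (A Y M L)
Y → hit
M → hit
L → hit
Y → hit
A → hit
L → hit
A → hit
Page faults: 5.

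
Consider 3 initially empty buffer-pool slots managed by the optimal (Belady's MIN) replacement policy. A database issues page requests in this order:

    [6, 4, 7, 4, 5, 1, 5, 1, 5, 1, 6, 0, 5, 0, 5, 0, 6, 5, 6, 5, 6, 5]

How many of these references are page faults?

6

6: fault, frames {6}
4: fault, frames {6,4}
7: fault, frames {6,4,7}
4: hit
5: fault, evict 7, frames {6,4,5}
1: fault, evict 4, frames {6,5,1}
5: hit
1: hit
5: hit
1: hit
6: hit
0: fault, evict 1, frames {6,5,0}
5: hit
0: hit
5: hit
0: hit
6: hit
5: hit
6: hit
5: hit
6: hit
5: hit
Page faults: 6.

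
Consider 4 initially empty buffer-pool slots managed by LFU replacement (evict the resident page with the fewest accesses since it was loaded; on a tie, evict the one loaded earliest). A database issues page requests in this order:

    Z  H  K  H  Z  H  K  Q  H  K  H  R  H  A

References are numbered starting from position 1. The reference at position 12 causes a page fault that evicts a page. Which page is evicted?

Q

pos 1: Z -> fault, frames [Z]
pos 2: H -> fault, frames [Z, H]
pos 3: K -> fault, frames [Z, H, K]
pos 4: H -> hit
pos 5: Z -> hit
pos 6: H -> hit
pos 7: K -> hit
pos 8: Q -> fault, frames [Z, H, K, Q]
pos 9: H -> hit
pos 10: K -> hit
pos 11: H -> hit
pos 12: R -> fault, evict Q, frames [Z, H, K, R]
At position 12, page Q is evicted.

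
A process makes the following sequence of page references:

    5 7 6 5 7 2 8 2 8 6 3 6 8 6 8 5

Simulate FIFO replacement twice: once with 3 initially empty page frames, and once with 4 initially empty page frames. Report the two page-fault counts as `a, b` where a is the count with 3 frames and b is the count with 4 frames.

3 frames: F F F . . F F . . . F F . . . F → 8 faults.
4 frames: F F F . . F F . . . F . . . . F → 7 faults.
7 < 8: adding a frame reduced faults, as is typical.

8, 7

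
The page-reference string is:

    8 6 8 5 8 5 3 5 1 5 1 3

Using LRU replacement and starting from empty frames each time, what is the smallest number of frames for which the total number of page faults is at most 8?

2

f=1: 12 faults
f=2: 6 faults
f=3: 5 faults
f=4: 5 faults
f=5: 5 faults
Smallest f with faults ≤ 8 is 2.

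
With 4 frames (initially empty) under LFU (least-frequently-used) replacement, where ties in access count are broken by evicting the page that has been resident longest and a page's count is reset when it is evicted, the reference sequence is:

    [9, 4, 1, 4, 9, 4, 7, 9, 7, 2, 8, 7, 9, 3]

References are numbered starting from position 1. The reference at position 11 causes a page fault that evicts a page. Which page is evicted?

2

pos 1: 9 -> fault, frames [9]
pos 2: 4 -> fault, frames [9, 4]
pos 3: 1 -> fault, frames [9, 4, 1]
pos 4: 4 -> hit
pos 5: 9 -> hit
pos 6: 4 -> hit
pos 7: 7 -> fault, frames [9, 4, 1, 7]
pos 8: 9 -> hit
pos 9: 7 -> hit
pos 10: 2 -> fault, evict 1, frames [9, 4, 7, 2]
pos 11: 8 -> fault, evict 2, frames [9, 4, 7, 8]
At position 11, page 2 is evicted.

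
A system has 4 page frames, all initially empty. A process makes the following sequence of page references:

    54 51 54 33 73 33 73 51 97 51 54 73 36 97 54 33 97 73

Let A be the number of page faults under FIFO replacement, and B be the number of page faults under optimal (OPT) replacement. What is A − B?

Under FIFO: F F . F F . . . F . F . F . . F . F → 9 faults.
Under OPT: F F . F F . . . F . . . F . . F . . → 7 faults.
A − B = 9 − 7 = 2.

2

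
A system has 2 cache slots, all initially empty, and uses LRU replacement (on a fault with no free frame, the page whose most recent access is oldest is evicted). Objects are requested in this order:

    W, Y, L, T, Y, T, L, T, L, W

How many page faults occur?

7

W → fault, frames (W)
Y → fault, frames (W Y)
L → fault, evict W, frames (Y L)
T → fault, evict Y, frames (L T)
Y → fault, evict L, frames (T Y)
T → hit
L → fault, evict Y, frames (T L)
T → hit
L → hit
W → fault, evict T, frames (L W)
Page faults: 7.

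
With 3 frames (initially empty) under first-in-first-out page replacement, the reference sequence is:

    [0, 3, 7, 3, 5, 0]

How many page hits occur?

1

0 -> miss, frames {0}
3 -> miss, frames {0,3}
7 -> miss, frames {0,3,7}
3 -> hit
5 -> miss, evict 0, frames {3,7,5}
0 -> miss, evict 3, frames {7,5,0}
Hits: 1.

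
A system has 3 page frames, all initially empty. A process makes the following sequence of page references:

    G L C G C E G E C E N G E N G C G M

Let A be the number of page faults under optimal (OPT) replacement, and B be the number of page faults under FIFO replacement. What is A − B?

-1

Under OPT: F F F . . F . . . . F . . . . F . F → 7 faults.
Under FIFO: F F F . . F F . . . F . . . . F . F → 8 faults.
A − B = 7 − 8 = -1.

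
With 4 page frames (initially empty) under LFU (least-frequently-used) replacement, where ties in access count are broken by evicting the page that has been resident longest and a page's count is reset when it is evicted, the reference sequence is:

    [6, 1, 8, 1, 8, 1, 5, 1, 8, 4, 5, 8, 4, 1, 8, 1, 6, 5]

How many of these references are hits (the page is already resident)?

11

6: fault, frames [6]
1: fault, frames [6, 1]
8: fault, frames [6, 1, 8]
1: hit
8: hit
1: hit
5: fault, frames [6, 1, 8, 5]
1: hit
8: hit
4: fault, evict 6, frames [1, 8, 5, 4]
5: hit
8: hit
4: hit
1: hit
8: hit
1: hit
6: fault, evict 5, frames [1, 8, 4, 6]
5: fault, evict 6, frames [1, 8, 4, 5]
Hits: 11.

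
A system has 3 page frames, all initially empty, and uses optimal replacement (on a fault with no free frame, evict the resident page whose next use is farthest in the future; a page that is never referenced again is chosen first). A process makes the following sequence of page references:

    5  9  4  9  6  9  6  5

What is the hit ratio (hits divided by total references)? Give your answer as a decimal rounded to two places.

0.50

5 -> fault, frames [5]
9 -> fault, frames [5, 9]
4 -> fault, frames [5, 9, 4]
9 -> hit
6 -> fault, evict 4, frames [5, 9, 6]
9 -> hit
6 -> hit
5 -> hit
Hits: 4 of 8 references → 4/8 = 0.5000.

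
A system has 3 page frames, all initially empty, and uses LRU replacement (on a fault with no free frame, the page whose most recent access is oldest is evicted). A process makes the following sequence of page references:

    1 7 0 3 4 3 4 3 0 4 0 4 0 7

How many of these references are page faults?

1: fault, frames {1}
7: fault, frames {1,7}
0: fault, frames {1,7,0}
3: fault, evict 1, frames {7,0,3}
4: fault, evict 7, frames {0,3,4}
3: hit
4: hit
3: hit
0: hit
4: hit
0: hit
4: hit
0: hit
7: fault, evict 3, frames {4,0,7}
Page faults: 6.

6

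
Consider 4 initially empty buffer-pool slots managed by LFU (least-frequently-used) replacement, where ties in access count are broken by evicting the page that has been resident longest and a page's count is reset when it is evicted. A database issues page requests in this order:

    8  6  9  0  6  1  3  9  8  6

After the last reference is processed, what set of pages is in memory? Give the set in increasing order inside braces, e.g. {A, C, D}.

{3, 6, 8, 9}

8: fault, frames {8}
6: fault, frames {8,6}
9: fault, frames {8,6,9}
0: fault, frames {8,6,9,0}
6: hit
1: fault, evict 8, frames {6,9,0,1}
3: fault, evict 9, frames {6,0,1,3}
9: fault, evict 0, frames {6,1,3,9}
8: fault, evict 1, frames {6,3,9,8}
6: hit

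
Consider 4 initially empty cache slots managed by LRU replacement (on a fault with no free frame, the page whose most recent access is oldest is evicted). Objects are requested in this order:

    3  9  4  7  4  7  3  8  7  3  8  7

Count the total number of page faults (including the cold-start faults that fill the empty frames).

3 -> miss, frames (3)
9 -> miss, frames (3 9)
4 -> miss, frames (3 9 4)
7 -> miss, frames (3 9 4 7)
4 -> hit
7 -> hit
3 -> hit
8 -> miss, evict 9, frames (4 7 3 8)
7 -> hit
3 -> hit
8 -> hit
7 -> hit
Page faults: 5.

5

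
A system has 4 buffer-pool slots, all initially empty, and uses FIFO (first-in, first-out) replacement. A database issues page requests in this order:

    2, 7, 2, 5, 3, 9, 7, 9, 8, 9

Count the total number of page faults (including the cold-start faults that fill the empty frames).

6

2: fault, frames (2)
7: fault, frames (2 7)
2: hit
5: fault, frames (2 7 5)
3: fault, frames (2 7 5 3)
9: fault, evict 2, frames (7 5 3 9)
7: hit
9: hit
8: fault, evict 7, frames (5 3 9 8)
9: hit
Page faults: 6.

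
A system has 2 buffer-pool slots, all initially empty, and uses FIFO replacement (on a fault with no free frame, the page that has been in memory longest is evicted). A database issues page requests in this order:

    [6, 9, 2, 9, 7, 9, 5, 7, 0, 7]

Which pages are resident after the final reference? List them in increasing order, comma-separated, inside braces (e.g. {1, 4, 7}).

{0, 7}

6 -> miss, frames {6}
9 -> miss, frames {6,9}
2 -> miss, evict 6, frames {9,2}
9 -> hit
7 -> miss, evict 9, frames {2,7}
9 -> miss, evict 2, frames {7,9}
5 -> miss, evict 7, frames {9,5}
7 -> miss, evict 9, frames {5,7}
0 -> miss, evict 5, frames {7,0}
7 -> hit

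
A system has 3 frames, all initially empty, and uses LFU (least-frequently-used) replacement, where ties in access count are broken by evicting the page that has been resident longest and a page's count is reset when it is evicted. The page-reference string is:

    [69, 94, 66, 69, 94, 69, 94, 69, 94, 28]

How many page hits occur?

6

69: miss, frames {69}
94: miss, frames {69,94}
66: miss, frames {69,94,66}
69: hit
94: hit
69: hit
94: hit
69: hit
94: hit
28: miss, evict 66, frames {69,94,28}
Hits: 6.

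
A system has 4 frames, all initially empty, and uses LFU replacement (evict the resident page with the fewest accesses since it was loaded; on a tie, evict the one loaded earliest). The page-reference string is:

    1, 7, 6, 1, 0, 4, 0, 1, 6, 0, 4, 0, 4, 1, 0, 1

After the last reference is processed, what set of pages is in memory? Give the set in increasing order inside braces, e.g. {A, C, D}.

1: fault, frames (1)
7: fault, frames (1 7)
6: fault, frames (1 7 6)
1: hit
0: fault, frames (1 7 6 0)
4: fault, evict 7, frames (1 6 0 4)
0: hit
1: hit
6: hit
0: hit
4: hit
0: hit
4: hit
1: hit
0: hit
1: hit

{0, 1, 4, 6}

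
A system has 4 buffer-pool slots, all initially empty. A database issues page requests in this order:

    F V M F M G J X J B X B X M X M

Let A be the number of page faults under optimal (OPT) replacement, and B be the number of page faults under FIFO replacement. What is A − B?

-1

Under OPT: F F F . . F F F . F . . . . . . → 7 faults.
Under FIFO: F F F . . F F F . F . . . F . . → 8 faults.
A − B = 7 − 8 = -1.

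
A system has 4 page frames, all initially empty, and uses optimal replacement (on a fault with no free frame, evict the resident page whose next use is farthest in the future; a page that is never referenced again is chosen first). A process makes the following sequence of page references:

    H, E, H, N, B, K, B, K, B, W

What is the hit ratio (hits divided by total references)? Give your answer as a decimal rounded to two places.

0.40

H: miss, frames {H}
E: miss, frames {H,E}
H: hit
N: miss, frames {H,E,N}
B: miss, frames {H,E,N,B}
K: miss, evict N, frames {H,E,B,K}
B: hit
K: hit
B: hit
W: miss, evict K, frames {H,E,B,W}
Hits: 4 of 10 references → 4/10 = 0.4000.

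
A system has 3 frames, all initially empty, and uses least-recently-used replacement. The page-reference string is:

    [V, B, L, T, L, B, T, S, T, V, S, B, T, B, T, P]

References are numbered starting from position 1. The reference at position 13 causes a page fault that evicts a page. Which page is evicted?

V

pos 1: V: fault, frames (V)
pos 2: B: fault, frames (V B)
pos 3: L: fault, frames (V B L)
pos 4: T: fault, evict V, frames (B L T)
pos 5: L: hit
pos 6: B: hit
pos 7: T: hit
pos 8: S: fault, evict L, frames (B T S)
pos 9: T: hit
pos 10: V: fault, evict B, frames (S T V)
pos 11: S: hit
pos 12: B: fault, evict T, frames (V S B)
pos 13: T: fault, evict V, frames (S B T)
At position 13, page V is evicted.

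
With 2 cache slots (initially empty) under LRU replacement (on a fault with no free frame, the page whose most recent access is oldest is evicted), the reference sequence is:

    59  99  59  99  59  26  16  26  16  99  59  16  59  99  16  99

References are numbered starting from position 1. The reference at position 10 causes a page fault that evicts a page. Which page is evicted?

pos 1: 59 → fault, frames {59}
pos 2: 99 → fault, frames {59,99}
pos 3: 59 → hit
pos 4: 99 → hit
pos 5: 59 → hit
pos 6: 26 → fault, evict 99, frames {59,26}
pos 7: 16 → fault, evict 59, frames {26,16}
pos 8: 26 → hit
pos 9: 16 → hit
pos 10: 99 → fault, evict 26, frames {16,99}
At position 10, page 26 is evicted.

26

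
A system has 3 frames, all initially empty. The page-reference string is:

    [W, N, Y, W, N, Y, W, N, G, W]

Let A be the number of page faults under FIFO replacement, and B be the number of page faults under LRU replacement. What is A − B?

1

Under FIFO: F F F . . . . . F F → 5 faults.
Under LRU: F F F . . . . . F . → 4 faults.
A − B = 5 − 4 = 1.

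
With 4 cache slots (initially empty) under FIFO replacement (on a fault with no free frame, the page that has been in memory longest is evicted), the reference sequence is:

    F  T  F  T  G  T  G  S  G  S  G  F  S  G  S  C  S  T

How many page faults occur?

F → miss, frames (F)
T → miss, frames (F T)
F → hit
T → hit
G → miss, frames (F T G)
T → hit
G → hit
S → miss, frames (F T G S)
G → hit
S → hit
G → hit
F → hit
S → hit
G → hit
S → hit
C → miss, evict F, frames (T G S C)
S → hit
T → hit
Page faults: 5.

5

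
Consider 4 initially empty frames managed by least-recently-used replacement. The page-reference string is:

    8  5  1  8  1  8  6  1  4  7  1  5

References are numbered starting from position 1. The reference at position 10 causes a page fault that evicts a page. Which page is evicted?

8

pos 1: 8: miss, frames (8)
pos 2: 5: miss, frames (8 5)
pos 3: 1: miss, frames (8 5 1)
pos 4: 8: hit
pos 5: 1: hit
pos 6: 8: hit
pos 7: 6: miss, frames (5 1 8 6)
pos 8: 1: hit
pos 9: 4: miss, evict 5, frames (8 6 1 4)
pos 10: 7: miss, evict 8, frames (6 1 4 7)
At position 10, page 8 is evicted.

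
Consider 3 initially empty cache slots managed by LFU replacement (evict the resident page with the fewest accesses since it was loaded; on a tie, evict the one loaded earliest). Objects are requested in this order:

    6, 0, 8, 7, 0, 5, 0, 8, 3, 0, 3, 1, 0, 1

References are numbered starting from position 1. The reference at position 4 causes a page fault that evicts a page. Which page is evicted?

pos 1: 6 → fault, frames (6)
pos 2: 0 → fault, frames (6 0)
pos 3: 8 → fault, frames (6 0 8)
pos 4: 7 → fault, evict 6, frames (0 8 7)
At position 4, page 6 is evicted.

6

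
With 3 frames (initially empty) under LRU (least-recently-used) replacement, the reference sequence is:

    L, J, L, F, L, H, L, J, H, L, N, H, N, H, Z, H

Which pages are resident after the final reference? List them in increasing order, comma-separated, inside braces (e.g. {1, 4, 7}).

L: fault, frames (L)
J: fault, frames (L J)
L: hit
F: fault, frames (J L F)
L: hit
H: fault, evict J, frames (F L H)
L: hit
J: fault, evict F, frames (H L J)
H: hit
L: hit
N: fault, evict J, frames (H L N)
H: hit
N: hit
H: hit
Z: fault, evict L, frames (N H Z)
H: hit

{H, N, Z}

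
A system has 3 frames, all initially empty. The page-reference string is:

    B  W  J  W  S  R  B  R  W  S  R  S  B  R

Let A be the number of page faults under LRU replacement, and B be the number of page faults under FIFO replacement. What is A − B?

-1

Under LRU: F F F . F F F . F F . . F . → 9 faults.
Under FIFO: F F F . F F F . F F F . F . → 10 faults.
A − B = 9 − 10 = -1.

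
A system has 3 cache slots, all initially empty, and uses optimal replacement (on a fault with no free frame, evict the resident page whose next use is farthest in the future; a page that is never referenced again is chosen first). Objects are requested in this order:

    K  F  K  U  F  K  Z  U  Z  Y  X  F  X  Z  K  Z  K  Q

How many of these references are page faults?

K → miss, frames [K]
F → miss, frames [K, F]
K → hit
U → miss, frames [K, F, U]
F → hit
K → hit
Z → miss, evict K, frames [F, U, Z]
U → hit
Z → hit
Y → miss, evict U, frames [F, Z, Y]
X → miss, evict Y, frames [F, Z, X]
F → hit
X → hit
Z → hit
K → miss, evict X, frames [F, Z, K]
Z → hit
K → hit
Q → miss, evict K, frames [F, Z, Q]
Page faults: 8.

8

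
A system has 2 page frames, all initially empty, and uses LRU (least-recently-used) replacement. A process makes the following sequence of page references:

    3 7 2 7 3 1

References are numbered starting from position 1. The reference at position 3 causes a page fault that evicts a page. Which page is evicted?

3

pos 1: 3 -> fault, frames {3}
pos 2: 7 -> fault, frames {3,7}
pos 3: 2 -> fault, evict 3, frames {7,2}
At position 3, page 3 is evicted.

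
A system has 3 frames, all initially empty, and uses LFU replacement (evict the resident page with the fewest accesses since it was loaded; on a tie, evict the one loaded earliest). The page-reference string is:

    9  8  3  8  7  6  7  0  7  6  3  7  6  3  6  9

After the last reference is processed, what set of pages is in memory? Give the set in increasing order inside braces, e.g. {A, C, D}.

9 -> miss, frames {9}
8 -> miss, frames {9,8}
3 -> miss, frames {9,8,3}
8 -> hit
7 -> miss, evict 9, frames {8,3,7}
6 -> miss, evict 3, frames {8,7,6}
7 -> hit
0 -> miss, evict 6, frames {8,7,0}
7 -> hit
6 -> miss, evict 0, frames {8,7,6}
3 -> miss, evict 6, frames {8,7,3}
7 -> hit
6 -> miss, evict 3, frames {8,7,6}
3 -> miss, evict 6, frames {8,7,3}
6 -> miss, evict 3, frames {8,7,6}
9 -> miss, evict 6, frames {8,7,9}

{7, 8, 9}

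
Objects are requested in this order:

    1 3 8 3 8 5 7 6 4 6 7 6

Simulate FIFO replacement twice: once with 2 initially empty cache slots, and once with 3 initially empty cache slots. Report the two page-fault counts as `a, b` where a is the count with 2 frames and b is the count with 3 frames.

2 frames: F F F . . F F F F . F F → 9 faults.
3 frames: F F F . . F F F F . . . → 7 faults.
7 < 9: adding a frame reduced faults, as is typical.

9, 7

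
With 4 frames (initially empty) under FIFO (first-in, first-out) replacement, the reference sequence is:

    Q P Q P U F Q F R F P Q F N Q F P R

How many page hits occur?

10

Q: miss, frames (Q)
P: miss, frames (Q P)
Q: hit
P: hit
U: miss, frames (Q P U)
F: miss, frames (Q P U F)
Q: hit
F: hit
R: miss, evict Q, frames (P U F R)
F: hit
P: hit
Q: miss, evict P, frames (U F R Q)
F: hit
N: miss, evict U, frames (F R Q N)
Q: hit
F: hit
P: miss, evict F, frames (R Q N P)
R: hit
Hits: 10.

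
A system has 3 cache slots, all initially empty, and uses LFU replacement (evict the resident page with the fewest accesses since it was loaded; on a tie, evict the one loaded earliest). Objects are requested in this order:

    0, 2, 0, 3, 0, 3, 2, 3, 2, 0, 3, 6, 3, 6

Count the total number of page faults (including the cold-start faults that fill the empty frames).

0: miss, frames (0)
2: miss, frames (0 2)
0: hit
3: miss, frames (0 2 3)
0: hit
3: hit
2: hit
3: hit
2: hit
0: hit
3: hit
6: miss, evict 2, frames (0 3 6)
3: hit
6: hit
Page faults: 4.

4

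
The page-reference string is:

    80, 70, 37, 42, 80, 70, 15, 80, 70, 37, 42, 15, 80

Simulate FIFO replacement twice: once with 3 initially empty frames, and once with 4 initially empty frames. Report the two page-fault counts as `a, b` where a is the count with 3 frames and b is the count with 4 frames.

10, 11

3 frames: F F F F F F F . . F F . F → 10 faults.
4 frames: F F F F . . F F F F F F F → 11 faults.
11 > 10: adding a frame increased faults — Belady's anomaly.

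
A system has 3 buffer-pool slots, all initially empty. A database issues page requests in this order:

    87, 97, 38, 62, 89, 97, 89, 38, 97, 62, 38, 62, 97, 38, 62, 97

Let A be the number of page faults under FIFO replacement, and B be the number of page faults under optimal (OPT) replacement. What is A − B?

Under FIFO: F F F F F F . F . F . . . . . . → 8 faults.
Under OPT: F F F F F . . . . F . . . . . . → 6 faults.
A − B = 8 − 6 = 2.

2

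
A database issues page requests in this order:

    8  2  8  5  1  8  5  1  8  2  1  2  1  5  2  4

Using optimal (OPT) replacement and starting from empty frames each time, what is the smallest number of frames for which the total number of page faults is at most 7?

3

f=1: 16 faults
f=2: 9 faults
f=3: 6 faults
f=4: 5 faults
f=5: 5 faults
Smallest f with faults ≤ 7 is 3.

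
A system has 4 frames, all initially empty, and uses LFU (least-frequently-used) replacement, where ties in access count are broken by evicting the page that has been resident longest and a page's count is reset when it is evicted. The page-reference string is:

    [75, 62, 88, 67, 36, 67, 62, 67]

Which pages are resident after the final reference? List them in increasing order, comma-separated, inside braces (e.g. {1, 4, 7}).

75: miss, frames (75)
62: miss, frames (75 62)
88: miss, frames (75 62 88)
67: miss, frames (75 62 88 67)
36: miss, evict 75, frames (62 88 67 36)
67: hit
62: hit
67: hit

{36, 62, 67, 88}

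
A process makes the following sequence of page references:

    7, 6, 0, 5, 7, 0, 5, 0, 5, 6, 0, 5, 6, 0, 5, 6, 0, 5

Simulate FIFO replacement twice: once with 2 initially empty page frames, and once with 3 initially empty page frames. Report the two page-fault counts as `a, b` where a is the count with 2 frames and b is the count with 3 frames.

2 frames: F F F F F F F . . F F F F F F F F F → 16 faults.
3 frames: F F F F F . . . . F F F . . . . . . → 8 faults.
8 < 16: adding a frame reduced faults, as is typical.

16, 8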